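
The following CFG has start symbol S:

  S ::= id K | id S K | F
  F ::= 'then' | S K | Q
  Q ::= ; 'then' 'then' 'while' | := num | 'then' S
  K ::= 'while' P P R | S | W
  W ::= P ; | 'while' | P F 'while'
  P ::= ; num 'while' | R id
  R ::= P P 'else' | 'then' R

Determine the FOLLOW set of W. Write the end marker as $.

{ $, 'then', 'while', :=, ;, id }

In K ::= W: W is at the end, add FOLLOW(K) = { $, 'then', 'while', :=, ;, id }.
Union: FOLLOW(W) = { $, 'then', 'while', :=, ;, id }.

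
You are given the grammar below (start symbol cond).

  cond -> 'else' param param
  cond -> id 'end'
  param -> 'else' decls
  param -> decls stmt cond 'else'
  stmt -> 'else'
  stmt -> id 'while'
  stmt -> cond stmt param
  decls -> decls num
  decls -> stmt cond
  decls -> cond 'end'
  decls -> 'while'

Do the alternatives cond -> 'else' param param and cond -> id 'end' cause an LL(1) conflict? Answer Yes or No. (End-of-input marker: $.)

No

FIRST('else' param param) = { 'else' } and FIRST(id 'end') = { id }.
The FIRST sets are disjoint and neither alternative is nullable — no conflict.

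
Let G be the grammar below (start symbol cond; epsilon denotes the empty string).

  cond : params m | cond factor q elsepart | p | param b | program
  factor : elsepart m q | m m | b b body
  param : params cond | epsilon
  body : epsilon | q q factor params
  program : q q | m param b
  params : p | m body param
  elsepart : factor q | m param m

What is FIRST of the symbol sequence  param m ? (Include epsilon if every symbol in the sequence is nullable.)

{ m, p }

Add FIRST(param)\{epsilon} = { m, p }; param is nullable, continue.
m is a terminal; add {m} and stop.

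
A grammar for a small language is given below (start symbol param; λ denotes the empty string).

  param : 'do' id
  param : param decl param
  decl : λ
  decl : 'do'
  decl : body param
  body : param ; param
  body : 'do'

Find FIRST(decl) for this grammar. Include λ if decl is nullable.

{ 'do', λ }

decl : λ contributes λ.
decl : 'do' contributes {'do'}.
From decl : body param: add FIRST(body) = { 'do' }.
Union: FIRST(decl) = { 'do', λ }.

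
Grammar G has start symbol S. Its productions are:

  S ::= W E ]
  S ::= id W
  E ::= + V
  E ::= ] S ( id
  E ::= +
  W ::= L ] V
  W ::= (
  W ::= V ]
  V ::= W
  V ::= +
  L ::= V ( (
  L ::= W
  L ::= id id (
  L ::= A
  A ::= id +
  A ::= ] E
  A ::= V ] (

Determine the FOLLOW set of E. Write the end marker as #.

In S ::= W E ]: add FIRST(]) = { ] }.
In A ::= ] E: E is at the end, add FOLLOW(A) = { ] }.
Union: FOLLOW(E) = { ] }.

{ ] }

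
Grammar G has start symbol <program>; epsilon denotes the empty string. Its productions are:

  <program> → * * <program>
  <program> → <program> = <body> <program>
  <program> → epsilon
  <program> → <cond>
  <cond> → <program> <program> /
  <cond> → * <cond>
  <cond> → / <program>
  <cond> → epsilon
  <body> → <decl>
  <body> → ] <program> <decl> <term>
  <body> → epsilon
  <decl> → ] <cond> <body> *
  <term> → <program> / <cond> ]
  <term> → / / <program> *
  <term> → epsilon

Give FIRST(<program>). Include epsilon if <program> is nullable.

<program> → * * <program> contributes {*}.
From <program> → <program> = <body> <program>: <program> nullable, take FIRST(<program>) ∪ {=} = { *, /, = }.
<program> → epsilon contributes epsilon.
From <program> → <cond>: add FIRST(<cond>) = { *, /, =, epsilon } (including epsilon since <cond> is nullable).
Union: FIRST(<program>) = { *, /, =, epsilon }.

{ *, /, =, epsilon }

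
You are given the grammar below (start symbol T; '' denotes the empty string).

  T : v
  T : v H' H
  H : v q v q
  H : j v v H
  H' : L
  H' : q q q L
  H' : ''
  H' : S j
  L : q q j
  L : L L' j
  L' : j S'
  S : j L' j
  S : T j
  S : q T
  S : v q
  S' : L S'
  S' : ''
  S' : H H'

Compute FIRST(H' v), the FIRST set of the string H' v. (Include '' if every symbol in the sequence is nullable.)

Add FIRST(H')\{''} = { j, q, v }; H' is nullable, continue.
v is a terminal; add {v} and stop.

{ j, q, v }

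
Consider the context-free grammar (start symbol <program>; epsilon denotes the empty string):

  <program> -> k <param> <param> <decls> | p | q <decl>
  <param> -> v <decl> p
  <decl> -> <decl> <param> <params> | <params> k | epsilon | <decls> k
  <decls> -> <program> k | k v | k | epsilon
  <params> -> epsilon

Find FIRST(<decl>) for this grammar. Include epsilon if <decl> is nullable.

{ k, p, q, v, epsilon }

From <decl> -> <decl> <param> <params>: <decl> nullable, take FIRST(<decl>) ∪ FIRST(<param>) = { k, p, q, v }.
From <decl> -> <params> k: <params> nullable, take FIRST(<params>) ∪ {k} = { k }.
<decl> -> epsilon contributes epsilon.
From <decl> -> <decls> k: <decls> nullable, take FIRST(<decls>) ∪ {k} = { k, p, q }.
Union: FIRST(<decl>) = { k, p, q, v, epsilon }.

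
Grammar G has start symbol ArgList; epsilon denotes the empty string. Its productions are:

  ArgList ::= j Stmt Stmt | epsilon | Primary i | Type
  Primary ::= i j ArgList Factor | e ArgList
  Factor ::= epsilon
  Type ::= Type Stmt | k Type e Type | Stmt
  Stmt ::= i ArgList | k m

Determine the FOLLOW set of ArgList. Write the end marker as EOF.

ArgList is the start symbol, so EOF ∈ FOLLOW(ArgList).
In Primary ::= i j ArgList Factor: add FIRST(Factor)\{epsilon} = {  }.
  Since Factor is nullable, also add FOLLOW(Primary) = { i }.
In Primary ::= e ArgList: ArgList is at the end, add FOLLOW(Primary) = { i }.
In Stmt ::= i ArgList: ArgList is at the end, add FOLLOW(Stmt) = { EOF, e, i, k }.
Union: FOLLOW(ArgList) = { EOF, e, i, k }.

{ EOF, e, i, k }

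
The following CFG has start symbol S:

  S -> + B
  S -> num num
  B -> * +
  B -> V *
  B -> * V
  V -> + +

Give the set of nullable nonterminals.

No nonterminal has an empty production or an RHS whose symbols are all nullable.

{ } (none)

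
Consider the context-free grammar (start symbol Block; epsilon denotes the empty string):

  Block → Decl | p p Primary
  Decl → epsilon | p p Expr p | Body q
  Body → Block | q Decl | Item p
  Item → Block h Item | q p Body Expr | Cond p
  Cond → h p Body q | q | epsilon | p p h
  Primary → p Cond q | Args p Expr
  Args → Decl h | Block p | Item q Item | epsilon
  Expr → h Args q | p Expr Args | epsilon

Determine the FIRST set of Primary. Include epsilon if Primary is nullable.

{ h, p, q }

Primary → p Cond q contributes {p}.
From Primary → Args p Expr: Args nullable, take FIRST(Args) ∪ {p} = { h, p, q }.
Union: FIRST(Primary) = { h, p, q }.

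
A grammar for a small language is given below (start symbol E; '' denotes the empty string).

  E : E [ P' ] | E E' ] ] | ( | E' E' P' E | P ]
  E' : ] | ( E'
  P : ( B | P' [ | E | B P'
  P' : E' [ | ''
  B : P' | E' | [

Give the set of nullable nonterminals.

{ B, P, P' }

Directly nullable (have an ''-production): P'.
B : P' with every symbol nullable, so B is nullable.
P : B P' with every symbol nullable, so P is nullable.
No other nonterminal has a production whose RHS symbols are all nullable.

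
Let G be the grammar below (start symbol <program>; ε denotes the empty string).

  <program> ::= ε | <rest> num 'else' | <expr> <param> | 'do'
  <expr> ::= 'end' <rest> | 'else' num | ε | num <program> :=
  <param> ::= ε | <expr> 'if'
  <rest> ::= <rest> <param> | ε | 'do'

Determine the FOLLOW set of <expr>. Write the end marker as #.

In <program> ::= <expr> <param>: add FIRST(<param>)\{ε} = { 'else', 'end', 'if', num }.
  Since <param> is nullable, also add FOLLOW(<program>) = { #, := }.
In <param> ::= <expr> 'if': add FIRST('if') = { 'if' }.
Union: FOLLOW(<expr>) = { #, 'else', 'end', 'if', :=, num }.

{ #, 'else', 'end', 'if', :=, num }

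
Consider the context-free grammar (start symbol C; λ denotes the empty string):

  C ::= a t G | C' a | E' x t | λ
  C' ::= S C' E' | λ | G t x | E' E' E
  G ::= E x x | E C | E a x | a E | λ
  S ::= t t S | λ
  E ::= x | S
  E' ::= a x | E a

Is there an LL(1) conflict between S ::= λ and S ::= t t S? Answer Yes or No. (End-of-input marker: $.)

FIRST(λ) = { λ } and FIRST(t t S) = { t }.
The first alternative is nullable and FOLLOW(S) = { $, a, t, x } shares t with FIRST of the second — conflict.

Yes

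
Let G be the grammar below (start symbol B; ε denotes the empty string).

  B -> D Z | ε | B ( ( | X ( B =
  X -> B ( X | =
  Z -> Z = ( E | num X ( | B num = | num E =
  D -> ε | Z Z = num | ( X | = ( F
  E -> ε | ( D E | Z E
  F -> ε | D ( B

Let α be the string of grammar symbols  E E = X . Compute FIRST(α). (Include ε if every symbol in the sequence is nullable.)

{ (, =, num }

Add FIRST(E)\{ε} = { (, =, num }; E is nullable, continue.
Add FIRST(E)\{ε} = { (, =, num }; E is nullable, continue.
= is a terminal; add {=} and stop.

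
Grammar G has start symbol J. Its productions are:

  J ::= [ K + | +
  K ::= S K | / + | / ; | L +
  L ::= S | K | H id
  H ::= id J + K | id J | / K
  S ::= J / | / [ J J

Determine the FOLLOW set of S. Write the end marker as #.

{ +, /, [, id }

In K ::= S K: add FIRST(K) = { +, /, [, id }.
In L ::= S: S is at the end, add FOLLOW(L) = { + }.
Union: FOLLOW(S) = { +, /, [, id }.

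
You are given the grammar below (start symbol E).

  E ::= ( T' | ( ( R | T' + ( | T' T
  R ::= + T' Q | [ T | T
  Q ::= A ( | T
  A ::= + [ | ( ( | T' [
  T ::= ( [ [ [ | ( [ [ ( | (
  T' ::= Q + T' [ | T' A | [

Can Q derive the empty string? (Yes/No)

No

No nonterminal in this grammar is nullable.
No production of Q has an RHS whose symbols are all nullable, so Q is not nullable.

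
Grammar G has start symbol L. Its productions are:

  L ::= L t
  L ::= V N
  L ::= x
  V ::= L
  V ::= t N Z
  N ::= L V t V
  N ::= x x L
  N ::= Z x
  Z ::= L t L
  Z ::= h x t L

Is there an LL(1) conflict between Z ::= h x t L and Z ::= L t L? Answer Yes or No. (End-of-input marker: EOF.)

No

FIRST(h x t L) = { h } and FIRST(L t L) = { t, x }.
The FIRST sets are disjoint and neither alternative is nullable — no conflict.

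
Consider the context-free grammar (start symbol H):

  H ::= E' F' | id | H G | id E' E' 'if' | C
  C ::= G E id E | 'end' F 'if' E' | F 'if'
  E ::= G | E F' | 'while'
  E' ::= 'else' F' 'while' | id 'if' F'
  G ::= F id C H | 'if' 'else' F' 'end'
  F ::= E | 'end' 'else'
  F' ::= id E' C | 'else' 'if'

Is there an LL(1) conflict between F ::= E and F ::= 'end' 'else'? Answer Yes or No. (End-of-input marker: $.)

Yes

FIRST(E) = { 'end', 'if', 'while' } and FIRST('end' 'else') = { 'end' }.
Both contain 'end', so the two alternatives are not disjoint — LL(1) conflict.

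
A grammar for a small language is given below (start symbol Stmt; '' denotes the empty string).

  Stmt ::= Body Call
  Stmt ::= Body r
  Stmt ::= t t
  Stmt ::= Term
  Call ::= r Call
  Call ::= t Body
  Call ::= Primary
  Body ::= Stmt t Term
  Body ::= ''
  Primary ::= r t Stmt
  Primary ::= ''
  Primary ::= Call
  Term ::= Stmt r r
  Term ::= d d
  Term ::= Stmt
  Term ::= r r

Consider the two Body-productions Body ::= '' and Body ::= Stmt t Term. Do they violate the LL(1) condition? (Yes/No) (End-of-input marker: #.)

FIRST('') = { '' } and FIRST(Stmt t Term) = { d, r, t }.
The first alternative is nullable and FOLLOW(Body) = { #, r, t } shares r with FIRST of the second — conflict.

Yes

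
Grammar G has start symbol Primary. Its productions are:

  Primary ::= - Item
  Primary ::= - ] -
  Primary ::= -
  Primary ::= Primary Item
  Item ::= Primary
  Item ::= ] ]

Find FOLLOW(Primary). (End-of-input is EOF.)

Primary is the start symbol, so EOF ∈ FOLLOW(Primary).
In Primary ::= Primary Item: add FIRST(Item) = { -, ] }.
In Item ::= Primary: Primary is at the end, add FOLLOW(Item) = { EOF, -, ] }.
Union: FOLLOW(Primary) = { EOF, -, ] }.

{ EOF, -, ] }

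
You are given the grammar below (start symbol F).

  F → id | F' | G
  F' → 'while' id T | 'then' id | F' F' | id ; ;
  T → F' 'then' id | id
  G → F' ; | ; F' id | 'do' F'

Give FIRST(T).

{ 'then', 'while', id }

From T → F' 'then' id: add FIRST(F') = { 'then', 'while', id }.
T → id contributes {id}.
Union: FIRST(T) = { 'then', 'while', id }.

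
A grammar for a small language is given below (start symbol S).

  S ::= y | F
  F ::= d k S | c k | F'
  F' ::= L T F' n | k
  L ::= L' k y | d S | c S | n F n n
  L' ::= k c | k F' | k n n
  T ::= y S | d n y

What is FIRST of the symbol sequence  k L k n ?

k is a terminal; add {k} and stop.

{ k }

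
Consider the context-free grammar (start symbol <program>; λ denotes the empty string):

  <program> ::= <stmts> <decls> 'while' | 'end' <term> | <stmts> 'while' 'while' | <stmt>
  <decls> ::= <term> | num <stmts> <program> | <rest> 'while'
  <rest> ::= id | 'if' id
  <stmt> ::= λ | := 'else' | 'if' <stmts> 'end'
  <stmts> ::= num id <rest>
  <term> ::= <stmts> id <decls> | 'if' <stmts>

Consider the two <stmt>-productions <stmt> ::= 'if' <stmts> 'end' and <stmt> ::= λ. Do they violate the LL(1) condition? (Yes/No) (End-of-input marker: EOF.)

No

FIRST('if' <stmts> 'end') = { 'if' } and FIRST(λ) = { λ }.
The second is nullable but FOLLOW(<stmt>) = { EOF, 'while' } is disjoint from FIRST of the first.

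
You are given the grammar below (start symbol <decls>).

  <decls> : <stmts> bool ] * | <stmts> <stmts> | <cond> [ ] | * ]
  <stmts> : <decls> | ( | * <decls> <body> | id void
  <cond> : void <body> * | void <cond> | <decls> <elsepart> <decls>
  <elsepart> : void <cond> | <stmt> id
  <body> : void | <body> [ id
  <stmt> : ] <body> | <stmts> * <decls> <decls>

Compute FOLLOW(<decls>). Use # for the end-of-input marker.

<decls> is the start symbol, so # ∈ FOLLOW(<decls>).
In <stmts> : <decls>: <decls> is at the end, add FOLLOW(<stmts>) = { #, (, *, [, ], bool, id, void }.
In <stmts> : * <decls> <body>: add FIRST(<body>) = { void }.
In <cond> : <decls> <elsepart> <decls>: add FIRST(<elsepart> <decls>) = { (, *, ], id, void }.
In <cond> : <decls> <elsepart> <decls>: <decls> is at the end, add FOLLOW(<cond>) = { (, *, [, id, void }.
In <stmt> : <stmts> * <decls> <decls>: add FIRST(<decls>) = { (, *, id, void }.
In <stmt> : <stmts> * <decls> <decls>: <decls> is at the end, add FOLLOW(<stmt>) = { id }.
Union: FOLLOW(<decls>) = { #, (, *, [, ], bool, id, void }.

{ #, (, *, [, ], bool, id, void }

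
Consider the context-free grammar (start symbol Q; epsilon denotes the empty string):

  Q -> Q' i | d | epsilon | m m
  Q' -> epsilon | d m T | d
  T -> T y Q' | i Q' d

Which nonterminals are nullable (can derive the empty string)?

Directly nullable (have an epsilon-production): Q, Q'.
No other nonterminal has a production whose RHS symbols are all nullable.

{ Q, Q' }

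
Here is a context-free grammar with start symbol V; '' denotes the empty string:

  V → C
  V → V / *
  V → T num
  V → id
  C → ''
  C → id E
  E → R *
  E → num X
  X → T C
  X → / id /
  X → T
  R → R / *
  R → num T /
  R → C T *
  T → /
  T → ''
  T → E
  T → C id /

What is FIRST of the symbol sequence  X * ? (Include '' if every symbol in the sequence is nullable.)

Add FIRST(X)\{''} = { *, /, id, num }; X is nullable, continue.
* is a terminal; add {*} and stop.

{ *, /, id, num }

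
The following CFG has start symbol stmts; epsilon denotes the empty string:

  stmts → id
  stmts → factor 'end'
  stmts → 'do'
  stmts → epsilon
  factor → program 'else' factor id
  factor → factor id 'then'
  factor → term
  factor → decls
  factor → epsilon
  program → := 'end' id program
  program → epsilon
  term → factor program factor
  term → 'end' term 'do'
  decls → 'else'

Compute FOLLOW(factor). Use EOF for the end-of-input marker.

In stmts → factor 'end': add FIRST('end') = { 'end' }.
In factor → program 'else' factor id: add FIRST(id) = { id }.
In factor → factor id 'then': add FIRST(id 'then') = { id }.
In term → factor program factor: add FIRST(program factor)\{epsilon} = { 'else', 'end', :=, id }.
  Since program factor is nullable, also add FOLLOW(term) = { 'do', 'else', 'end', :=, id }.
In term → factor program factor: factor is at the end, add FOLLOW(term) = { 'do', 'else', 'end', :=, id }.
Union: FOLLOW(factor) = { 'do', 'else', 'end', :=, id }.

{ 'do', 'else', 'end', :=, id }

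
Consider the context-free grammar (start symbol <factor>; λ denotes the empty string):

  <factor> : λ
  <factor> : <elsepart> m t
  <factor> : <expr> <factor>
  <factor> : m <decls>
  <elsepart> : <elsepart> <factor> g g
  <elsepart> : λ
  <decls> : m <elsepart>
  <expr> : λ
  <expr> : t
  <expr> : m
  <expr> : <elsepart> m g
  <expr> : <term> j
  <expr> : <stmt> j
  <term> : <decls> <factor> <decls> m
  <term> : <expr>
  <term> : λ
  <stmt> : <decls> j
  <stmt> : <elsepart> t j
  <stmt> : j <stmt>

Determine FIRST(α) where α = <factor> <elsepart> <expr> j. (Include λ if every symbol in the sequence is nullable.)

Add FIRST(<factor>)\{λ} = { g, j, m, t }; <factor> is nullable, continue.
Add FIRST(<elsepart>)\{λ} = { g, j, m, t }; <elsepart> is nullable, continue.
Add FIRST(<expr>)\{λ} = { g, j, m, t }; <expr> is nullable, continue.
j is a terminal; add {j} and stop.

{ g, j, m, t }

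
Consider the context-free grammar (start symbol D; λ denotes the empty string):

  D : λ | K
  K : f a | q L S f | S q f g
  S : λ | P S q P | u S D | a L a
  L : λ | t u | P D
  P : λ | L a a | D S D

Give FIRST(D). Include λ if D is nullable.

D : λ contributes λ.
From D : K: add FIRST(K) = { a, f, q, t, u }.
Union: FIRST(D) = { a, f, q, t, u, λ }.

{ a, f, q, t, u, λ }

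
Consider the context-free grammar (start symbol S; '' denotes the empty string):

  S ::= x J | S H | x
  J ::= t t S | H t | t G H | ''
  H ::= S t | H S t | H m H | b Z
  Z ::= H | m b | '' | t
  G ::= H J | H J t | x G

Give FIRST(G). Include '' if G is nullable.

{ b, x }

From G ::= H J: add FIRST(H) = { b, x }.
From G ::= H J t: add FIRST(H) = { b, x }.
G ::= x G contributes {x}.
Union: FIRST(G) = { b, x }.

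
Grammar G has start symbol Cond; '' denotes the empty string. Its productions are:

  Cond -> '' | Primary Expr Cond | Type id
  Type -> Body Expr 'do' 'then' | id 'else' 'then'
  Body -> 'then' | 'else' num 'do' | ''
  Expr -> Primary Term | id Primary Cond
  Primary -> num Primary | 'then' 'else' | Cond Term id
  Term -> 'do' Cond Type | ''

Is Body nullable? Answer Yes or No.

Yes

Body has an ''-production, so Body ⇒ ''.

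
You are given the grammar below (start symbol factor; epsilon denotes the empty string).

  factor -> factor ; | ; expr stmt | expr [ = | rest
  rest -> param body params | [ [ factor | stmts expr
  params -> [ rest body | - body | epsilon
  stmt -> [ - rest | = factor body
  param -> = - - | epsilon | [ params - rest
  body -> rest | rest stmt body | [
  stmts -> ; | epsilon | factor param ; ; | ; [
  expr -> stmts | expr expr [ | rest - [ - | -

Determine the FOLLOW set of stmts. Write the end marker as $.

{ $, -, ;, =, [ }

In rest -> stmts expr: add FIRST(expr)\{epsilon} = { -, ;, =, [ }.
  Since expr is nullable, also add FOLLOW(rest) = { $, -, ;, =, [ }.
In expr -> stmts: stmts is at the end, add FOLLOW(expr) = { $, -, ;, =, [ }.
Union: FOLLOW(stmts) = { $, -, ;, =, [ }.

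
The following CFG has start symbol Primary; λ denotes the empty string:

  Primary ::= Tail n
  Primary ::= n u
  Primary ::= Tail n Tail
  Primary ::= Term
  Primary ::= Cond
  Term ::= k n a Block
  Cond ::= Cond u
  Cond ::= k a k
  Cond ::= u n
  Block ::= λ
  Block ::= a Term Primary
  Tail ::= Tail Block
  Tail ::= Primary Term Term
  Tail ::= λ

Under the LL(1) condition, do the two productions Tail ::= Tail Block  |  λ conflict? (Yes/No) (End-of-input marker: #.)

FIRST(Tail Block) = { a, k, n, u, λ } and FIRST(λ) = { λ }.
Both alternatives are nullable, violating the LL(1) condition.

Yes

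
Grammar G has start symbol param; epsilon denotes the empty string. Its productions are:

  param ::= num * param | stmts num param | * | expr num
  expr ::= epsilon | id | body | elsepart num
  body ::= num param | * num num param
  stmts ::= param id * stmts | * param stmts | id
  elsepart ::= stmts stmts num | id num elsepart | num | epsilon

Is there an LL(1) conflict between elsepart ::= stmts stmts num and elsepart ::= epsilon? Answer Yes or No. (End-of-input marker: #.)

FIRST(stmts stmts num) = { *, id, num } and FIRST(epsilon) = { epsilon }.
The second alternative is nullable and FOLLOW(elsepart) = { num } shares num with FIRST of the first — conflict.

Yes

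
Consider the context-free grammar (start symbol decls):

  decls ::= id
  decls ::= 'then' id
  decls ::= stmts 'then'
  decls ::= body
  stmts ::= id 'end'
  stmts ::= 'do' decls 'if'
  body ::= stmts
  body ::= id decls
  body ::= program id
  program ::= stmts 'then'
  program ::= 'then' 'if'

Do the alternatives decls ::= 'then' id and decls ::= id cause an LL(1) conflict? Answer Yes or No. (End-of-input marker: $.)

No

FIRST('then' id) = { 'then' } and FIRST(id) = { id }.
The FIRST sets are disjoint and neither alternative is nullable — no conflict.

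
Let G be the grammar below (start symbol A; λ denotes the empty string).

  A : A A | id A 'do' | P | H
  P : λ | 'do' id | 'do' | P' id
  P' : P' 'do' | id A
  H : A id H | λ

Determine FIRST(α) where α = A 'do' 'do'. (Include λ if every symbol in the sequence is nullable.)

Add FIRST(A)\{λ} = { 'do', id }; A is nullable, continue.
'do' is a terminal; add {'do'} and stop.

{ 'do', id }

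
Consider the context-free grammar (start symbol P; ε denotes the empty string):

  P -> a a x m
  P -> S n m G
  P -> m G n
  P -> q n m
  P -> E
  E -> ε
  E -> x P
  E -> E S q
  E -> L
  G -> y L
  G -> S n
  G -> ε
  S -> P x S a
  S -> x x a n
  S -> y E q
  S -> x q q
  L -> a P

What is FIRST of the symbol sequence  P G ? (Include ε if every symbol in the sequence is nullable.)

Add FIRST(P)\{ε} = { a, m, q, x, y }; P is nullable, continue.
Add FIRST(G)\{ε} = { a, m, q, x, y }; G is nullable, continue.
Every symbol is nullable, so include ε.

{ a, m, q, x, y, ε }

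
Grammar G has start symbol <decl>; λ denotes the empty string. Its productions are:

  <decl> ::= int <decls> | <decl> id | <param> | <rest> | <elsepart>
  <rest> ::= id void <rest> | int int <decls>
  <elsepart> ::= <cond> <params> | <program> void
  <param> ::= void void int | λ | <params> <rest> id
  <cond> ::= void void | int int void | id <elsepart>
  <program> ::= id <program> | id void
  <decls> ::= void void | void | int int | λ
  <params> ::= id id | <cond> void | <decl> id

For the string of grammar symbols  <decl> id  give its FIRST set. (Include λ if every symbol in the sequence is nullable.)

{ id, int, void }

Add FIRST(<decl>)\{λ} = { id, int, void }; <decl> is nullable, continue.
id is a terminal; add {id} and stop.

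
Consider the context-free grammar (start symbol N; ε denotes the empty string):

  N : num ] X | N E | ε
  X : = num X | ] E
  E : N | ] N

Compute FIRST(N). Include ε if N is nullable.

{ ], num, ε }

N : num ] X contributes {num}.
From N : N E: N, E nullable, take FIRST(N) ∪ FIRST(E) = { ], num }; also ε since the whole RHS is nullable.
N : ε contributes ε.
Union: FIRST(N) = { ], num, ε }.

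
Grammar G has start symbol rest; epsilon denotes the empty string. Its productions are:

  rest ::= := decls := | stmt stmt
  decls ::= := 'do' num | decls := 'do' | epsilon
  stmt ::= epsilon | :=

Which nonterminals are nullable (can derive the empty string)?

{ decls, rest, stmt }

Directly nullable (have an epsilon-production): decls, stmt.
rest ::= stmt stmt with every symbol nullable, so rest is nullable.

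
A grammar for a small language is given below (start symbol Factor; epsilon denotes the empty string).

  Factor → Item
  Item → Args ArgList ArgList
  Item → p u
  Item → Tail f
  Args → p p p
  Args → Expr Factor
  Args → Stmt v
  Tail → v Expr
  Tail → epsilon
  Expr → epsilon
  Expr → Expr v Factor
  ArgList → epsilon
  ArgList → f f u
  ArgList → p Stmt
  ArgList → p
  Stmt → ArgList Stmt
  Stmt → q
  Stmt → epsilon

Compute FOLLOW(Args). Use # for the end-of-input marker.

In Item → Args ArgList ArgList: add FIRST(ArgList ArgList)\{epsilon} = { f, p }.
  Since ArgList ArgList is nullable, also add FOLLOW(Item) = { #, f, p, q, v }.
Union: FOLLOW(Args) = { #, f, p, q, v }.

{ #, f, p, q, v }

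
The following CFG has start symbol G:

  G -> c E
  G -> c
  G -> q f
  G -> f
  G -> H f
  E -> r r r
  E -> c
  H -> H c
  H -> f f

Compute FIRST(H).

{ f }

From H -> H c: add FIRST(H) = { f }.
H -> f f contributes {f}.
Union: FIRST(H) = { f }.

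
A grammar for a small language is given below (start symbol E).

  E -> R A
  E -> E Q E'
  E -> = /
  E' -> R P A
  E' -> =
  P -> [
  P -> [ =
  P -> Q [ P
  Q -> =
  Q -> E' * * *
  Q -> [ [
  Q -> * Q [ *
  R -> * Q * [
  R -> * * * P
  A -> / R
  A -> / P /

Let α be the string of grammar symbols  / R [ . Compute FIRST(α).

{ / }

/ is a terminal; add {/} and stop.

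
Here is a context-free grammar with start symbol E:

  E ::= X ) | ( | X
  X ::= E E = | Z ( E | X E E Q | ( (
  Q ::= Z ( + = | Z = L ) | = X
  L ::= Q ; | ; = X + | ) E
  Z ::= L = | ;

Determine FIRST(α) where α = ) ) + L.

) is a terminal; add {)} and stop.

{ ) }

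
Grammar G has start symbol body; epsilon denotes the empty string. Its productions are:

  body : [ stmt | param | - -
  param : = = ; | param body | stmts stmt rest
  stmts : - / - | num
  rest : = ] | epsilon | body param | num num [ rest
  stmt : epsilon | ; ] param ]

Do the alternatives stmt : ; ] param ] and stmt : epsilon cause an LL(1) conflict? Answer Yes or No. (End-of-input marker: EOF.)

FIRST(; ] param ]) = { ; } and FIRST(epsilon) = { epsilon }.
The second is nullable but FOLLOW(stmt) = { EOF, -, =, [, ], num } is disjoint from FIRST of the first.

No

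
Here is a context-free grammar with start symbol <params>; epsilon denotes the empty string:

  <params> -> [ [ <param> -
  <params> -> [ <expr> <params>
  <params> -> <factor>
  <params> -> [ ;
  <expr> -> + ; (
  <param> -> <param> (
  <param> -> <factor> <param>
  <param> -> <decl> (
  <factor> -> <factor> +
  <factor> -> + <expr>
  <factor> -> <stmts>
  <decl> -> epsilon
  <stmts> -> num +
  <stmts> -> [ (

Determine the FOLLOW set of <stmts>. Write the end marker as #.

{ #, (, +, [, num }

In <factor> -> <stmts>: <stmts> is at the end, add FOLLOW(<factor>) = { #, (, +, [, num }.
Union: FOLLOW(<stmts>) = { #, (, +, [, num }.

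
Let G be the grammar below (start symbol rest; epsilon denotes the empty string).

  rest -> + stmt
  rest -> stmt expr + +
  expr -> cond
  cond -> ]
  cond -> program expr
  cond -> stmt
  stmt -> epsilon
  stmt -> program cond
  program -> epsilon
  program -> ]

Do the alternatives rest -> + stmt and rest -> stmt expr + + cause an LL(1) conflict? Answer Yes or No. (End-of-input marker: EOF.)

FIRST(+ stmt) = { + } and FIRST(stmt expr + +) = { +, ] }.
Both contain +, so the two alternatives are not disjoint — LL(1) conflict.

Yes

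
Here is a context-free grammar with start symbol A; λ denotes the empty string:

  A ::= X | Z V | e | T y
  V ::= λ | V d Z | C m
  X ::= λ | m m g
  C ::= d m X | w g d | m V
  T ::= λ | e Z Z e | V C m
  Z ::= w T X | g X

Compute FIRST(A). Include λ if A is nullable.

{ d, e, g, m, w, y, λ }

From A ::= X: add FIRST(X) = { m, λ } (including λ since X is nullable).
From A ::= Z V: add FIRST(Z) = { g, w }.
A ::= e contributes {e}.
From A ::= T y: T nullable, take FIRST(T) ∪ {y} = { d, e, m, w, y }.
Union: FIRST(A) = { d, e, g, m, w, y, λ }.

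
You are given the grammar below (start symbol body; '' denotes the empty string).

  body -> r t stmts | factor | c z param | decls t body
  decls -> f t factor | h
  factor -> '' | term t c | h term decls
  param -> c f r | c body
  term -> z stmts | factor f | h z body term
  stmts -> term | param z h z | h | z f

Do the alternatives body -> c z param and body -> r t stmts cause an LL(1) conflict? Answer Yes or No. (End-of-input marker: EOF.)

No

FIRST(c z param) = { c } and FIRST(r t stmts) = { r }.
The FIRST sets are disjoint and neither alternative is nullable — no conflict.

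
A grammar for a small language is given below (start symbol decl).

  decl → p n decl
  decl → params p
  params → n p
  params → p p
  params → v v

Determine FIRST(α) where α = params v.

{ n, p, v }

Add FIRST(params) = { n, p, v }; params is not nullable, stop.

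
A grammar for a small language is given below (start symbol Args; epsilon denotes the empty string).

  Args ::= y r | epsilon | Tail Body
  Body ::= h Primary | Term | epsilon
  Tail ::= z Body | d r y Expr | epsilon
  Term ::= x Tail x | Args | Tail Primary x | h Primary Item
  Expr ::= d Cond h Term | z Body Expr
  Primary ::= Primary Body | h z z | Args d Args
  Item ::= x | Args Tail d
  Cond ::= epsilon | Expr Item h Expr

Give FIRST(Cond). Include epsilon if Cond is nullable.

Cond ::= epsilon contributes epsilon.
From Cond ::= Expr Item h Expr: add FIRST(Expr) = { d, z }.
Union: FIRST(Cond) = { d, z, epsilon }.

{ d, z, epsilon }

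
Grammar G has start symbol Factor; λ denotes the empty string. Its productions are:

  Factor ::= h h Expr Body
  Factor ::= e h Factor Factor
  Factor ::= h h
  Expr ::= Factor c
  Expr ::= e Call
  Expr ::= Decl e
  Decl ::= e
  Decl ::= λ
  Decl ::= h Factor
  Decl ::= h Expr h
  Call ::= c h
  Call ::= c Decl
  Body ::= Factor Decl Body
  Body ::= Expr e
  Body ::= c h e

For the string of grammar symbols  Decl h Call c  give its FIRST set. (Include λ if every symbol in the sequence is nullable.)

{ e, h }

Add FIRST(Decl)\{λ} = { e, h }; Decl is nullable, continue.
h is a terminal; add {h} and stop.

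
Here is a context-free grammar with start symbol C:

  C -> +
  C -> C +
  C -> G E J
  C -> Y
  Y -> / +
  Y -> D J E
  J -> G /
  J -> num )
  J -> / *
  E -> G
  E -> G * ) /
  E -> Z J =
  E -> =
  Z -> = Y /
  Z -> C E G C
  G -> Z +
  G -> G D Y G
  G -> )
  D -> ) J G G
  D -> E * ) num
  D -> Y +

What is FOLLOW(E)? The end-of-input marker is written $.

{ $, ), *, +, /, =, num }

In C -> G E J: add FIRST(J) = { ), +, /, =, num }.
In Y -> D J E: E is at the end, add FOLLOW(Y) = { $, ), +, /, =, num }.
In Z -> C E G C: add FIRST(G C) = { ), +, /, = }.
In D -> E * ) num: add FIRST(* ) num) = { * }.
Union: FOLLOW(E) = { $, ), *, +, /, =, num }.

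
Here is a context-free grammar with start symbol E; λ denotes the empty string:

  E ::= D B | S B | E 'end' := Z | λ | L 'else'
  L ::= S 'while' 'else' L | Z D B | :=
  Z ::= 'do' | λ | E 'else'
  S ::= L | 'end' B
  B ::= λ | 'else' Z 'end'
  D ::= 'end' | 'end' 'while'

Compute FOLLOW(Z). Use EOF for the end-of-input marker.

{ EOF, 'else', 'end' }

In E ::= E 'end' := Z: Z is at the end, add FOLLOW(E) = { EOF, 'else', 'end' }.
In L ::= Z D B: add FIRST(D B) = { 'end' }.
In B ::= 'else' Z 'end': add FIRST('end') = { 'end' }.
Union: FOLLOW(Z) = { EOF, 'else', 'end' }.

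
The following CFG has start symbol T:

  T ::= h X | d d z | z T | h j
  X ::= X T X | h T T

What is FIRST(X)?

From X ::= X T X: add FIRST(X) = { h }.
X ::= h T T contributes {h}.
Union: FIRST(X) = { h }.

{ h }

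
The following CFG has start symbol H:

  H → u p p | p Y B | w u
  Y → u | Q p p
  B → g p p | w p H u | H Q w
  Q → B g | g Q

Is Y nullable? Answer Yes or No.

No nonterminal in this grammar is nullable.
No production of Y has an RHS whose symbols are all nullable, so Y is not nullable.

No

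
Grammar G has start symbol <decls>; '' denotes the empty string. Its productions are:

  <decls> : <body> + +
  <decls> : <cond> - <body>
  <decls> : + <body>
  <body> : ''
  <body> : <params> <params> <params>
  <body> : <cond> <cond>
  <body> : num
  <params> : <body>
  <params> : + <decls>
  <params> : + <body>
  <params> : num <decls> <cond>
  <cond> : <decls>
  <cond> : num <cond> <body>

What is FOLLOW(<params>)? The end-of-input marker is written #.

{ #, +, -, num }

In <body> : <params> <params> <params>: add FIRST(<params> <params>)\{''} = { +, num }.
  Since <params> <params> is nullable, also add FOLLOW(<body>) = { #, +, -, num }.
In <body> : <params> <params> <params>: add FIRST(<params>)\{''} = { +, num }.
  Since <params> is nullable, also add FOLLOW(<body>) = { #, +, -, num }.
In <body> : <params> <params> <params>: <params> is at the end, add FOLLOW(<body>) = { #, +, -, num }.
Union: FOLLOW(<params>) = { #, +, -, num }.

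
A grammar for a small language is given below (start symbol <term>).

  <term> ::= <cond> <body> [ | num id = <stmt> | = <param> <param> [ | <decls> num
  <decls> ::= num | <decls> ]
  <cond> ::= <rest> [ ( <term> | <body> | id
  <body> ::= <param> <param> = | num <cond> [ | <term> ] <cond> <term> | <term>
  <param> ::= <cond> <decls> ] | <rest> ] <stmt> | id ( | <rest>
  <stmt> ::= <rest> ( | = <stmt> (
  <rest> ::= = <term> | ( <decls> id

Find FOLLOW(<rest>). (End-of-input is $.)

In <cond> ::= <rest> [ ( <term>: add FIRST([ ( <term>) = { [ }.
In <param> ::= <rest> ] <stmt>: add FIRST(] <stmt>) = { ] }.
In <param> ::= <rest>: <rest> is at the end, add FOLLOW(<param>) = { (, =, [, id, num }.
In <stmt> ::= <rest> (: add FIRST(() = { ( }.
Union: FOLLOW(<rest>) = { (, =, [, ], id, num }.

{ (, =, [, ], id, num }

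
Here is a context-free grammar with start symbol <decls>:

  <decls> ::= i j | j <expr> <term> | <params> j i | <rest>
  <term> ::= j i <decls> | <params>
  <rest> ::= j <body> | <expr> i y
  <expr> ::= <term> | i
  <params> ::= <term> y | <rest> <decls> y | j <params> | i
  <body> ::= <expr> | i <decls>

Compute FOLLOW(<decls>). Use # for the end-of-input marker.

{ #, i, j, y }

<decls> is the start symbol, so # ∈ FOLLOW(<decls>).
In <term> ::= j i <decls>: <decls> is at the end, add FOLLOW(<term>) = { #, i, j, y }.
In <params> ::= <rest> <decls> y: add FIRST(y) = { y }.
In <body> ::= i <decls>: <decls> is at the end, add FOLLOW(<body>) = { #, i, j, y }.
Union: FOLLOW(<decls>) = { #, i, j, y }.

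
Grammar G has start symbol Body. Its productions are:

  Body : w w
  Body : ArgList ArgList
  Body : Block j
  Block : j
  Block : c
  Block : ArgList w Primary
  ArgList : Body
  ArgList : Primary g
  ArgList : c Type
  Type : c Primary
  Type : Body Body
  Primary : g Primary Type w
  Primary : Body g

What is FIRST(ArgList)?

{ c, g, j, w }

From ArgList : Body: add FIRST(Body) = { c, g, j, w }.
From ArgList : Primary g: add FIRST(Primary) = { c, g, j, w }.
ArgList : c Type contributes {c}.
Union: FIRST(ArgList) = { c, g, j, w }.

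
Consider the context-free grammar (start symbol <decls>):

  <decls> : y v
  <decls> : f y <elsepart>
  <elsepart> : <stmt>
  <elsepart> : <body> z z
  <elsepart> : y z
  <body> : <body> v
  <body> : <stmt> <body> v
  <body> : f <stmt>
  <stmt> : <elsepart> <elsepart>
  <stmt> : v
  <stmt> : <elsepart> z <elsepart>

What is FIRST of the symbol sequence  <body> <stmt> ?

{ f, v, y }

Add FIRST(<body>) = { f, v, y }; <body> is not nullable, stop.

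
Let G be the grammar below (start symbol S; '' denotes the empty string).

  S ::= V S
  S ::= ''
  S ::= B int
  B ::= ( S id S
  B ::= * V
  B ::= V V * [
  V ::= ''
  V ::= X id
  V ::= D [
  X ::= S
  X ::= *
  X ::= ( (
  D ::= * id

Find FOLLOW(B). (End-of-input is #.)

{ int }

In S ::= B int: add FIRST(int) = { int }.
Union: FOLLOW(B) = { int }.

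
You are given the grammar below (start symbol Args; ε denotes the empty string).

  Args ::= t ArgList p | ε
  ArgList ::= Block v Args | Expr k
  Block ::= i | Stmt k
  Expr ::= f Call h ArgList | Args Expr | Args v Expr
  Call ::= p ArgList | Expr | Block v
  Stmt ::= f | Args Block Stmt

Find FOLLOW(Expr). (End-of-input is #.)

In ArgList ::= Expr k: add FIRST(k) = { k }.
In Expr ::= Args Expr: Expr is at the end, add FOLLOW(Expr) = { h, k }.
In Expr ::= Args v Expr: Expr is at the end, add FOLLOW(Expr) = { h, k }.
In Call ::= Expr: Expr is at the end, add FOLLOW(Call) = { h }.
Union: FOLLOW(Expr) = { h, k }.

{ h, k }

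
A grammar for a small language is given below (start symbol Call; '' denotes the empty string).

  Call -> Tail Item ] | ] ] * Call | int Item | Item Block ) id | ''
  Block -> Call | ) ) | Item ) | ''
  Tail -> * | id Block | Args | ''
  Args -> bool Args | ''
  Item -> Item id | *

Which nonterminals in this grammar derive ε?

{ Args, Block, Call, Tail }

Directly nullable (have an ''-production): Call, Block, Tail, Args.
No other nonterminal has a production whose RHS symbols are all nullable.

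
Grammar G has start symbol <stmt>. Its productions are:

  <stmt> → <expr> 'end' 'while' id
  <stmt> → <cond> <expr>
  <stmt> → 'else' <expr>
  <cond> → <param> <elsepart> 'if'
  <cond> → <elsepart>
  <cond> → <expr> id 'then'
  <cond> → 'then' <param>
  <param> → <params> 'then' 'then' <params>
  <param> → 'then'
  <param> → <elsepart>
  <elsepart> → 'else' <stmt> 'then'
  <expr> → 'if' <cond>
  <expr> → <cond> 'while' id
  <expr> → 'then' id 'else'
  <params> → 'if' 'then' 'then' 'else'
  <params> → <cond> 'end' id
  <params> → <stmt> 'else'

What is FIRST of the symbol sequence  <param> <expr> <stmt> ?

{ 'else', 'if', 'then' }

Add FIRST(<param>) = { 'else', 'if', 'then' }; <param> is not nullable, stop.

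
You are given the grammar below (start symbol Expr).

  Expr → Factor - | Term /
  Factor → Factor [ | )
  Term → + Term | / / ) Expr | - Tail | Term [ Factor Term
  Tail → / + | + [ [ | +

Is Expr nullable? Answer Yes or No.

No nonterminal in this grammar is nullable.
No production of Expr has an RHS whose symbols are all nullable, so Expr is not nullable.

No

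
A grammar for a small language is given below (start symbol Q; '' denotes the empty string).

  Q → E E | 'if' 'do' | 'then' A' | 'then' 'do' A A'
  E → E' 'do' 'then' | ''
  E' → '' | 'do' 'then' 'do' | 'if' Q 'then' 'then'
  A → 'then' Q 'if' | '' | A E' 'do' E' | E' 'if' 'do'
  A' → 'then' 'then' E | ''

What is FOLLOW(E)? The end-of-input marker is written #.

In Q → E E: add FIRST(E)\{''} = { 'do', 'if' }.
  Since E is nullable, also add FOLLOW(Q) = { #, 'if', 'then' }.
In Q → E E: E is at the end, add FOLLOW(Q) = { #, 'if', 'then' }.
In A' → 'then' 'then' E: E is at the end, add FOLLOW(A') = { #, 'if', 'then' }.
Union: FOLLOW(E) = { #, 'do', 'if', 'then' }.

{ #, 'do', 'if', 'then' }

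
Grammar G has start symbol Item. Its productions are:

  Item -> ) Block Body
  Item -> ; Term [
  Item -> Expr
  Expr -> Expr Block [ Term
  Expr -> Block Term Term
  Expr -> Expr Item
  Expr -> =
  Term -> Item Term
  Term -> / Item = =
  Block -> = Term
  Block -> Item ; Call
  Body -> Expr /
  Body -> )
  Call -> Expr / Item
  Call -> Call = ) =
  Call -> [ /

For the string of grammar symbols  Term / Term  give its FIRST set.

{ ), /, ;, = }

Add FIRST(Term) = { ), /, ;, = }; Term is not nullable, stop.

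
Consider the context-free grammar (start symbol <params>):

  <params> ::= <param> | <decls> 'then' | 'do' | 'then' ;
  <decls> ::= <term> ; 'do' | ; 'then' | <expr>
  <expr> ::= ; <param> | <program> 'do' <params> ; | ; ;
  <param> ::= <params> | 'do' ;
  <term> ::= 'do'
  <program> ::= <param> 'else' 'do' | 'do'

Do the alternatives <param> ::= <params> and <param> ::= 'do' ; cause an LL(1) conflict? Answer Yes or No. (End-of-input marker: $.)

Yes

FIRST(<params>) = { 'do', 'then', ; } and FIRST('do' ;) = { 'do' }.
Both contain 'do', so the two alternatives are not disjoint — LL(1) conflict.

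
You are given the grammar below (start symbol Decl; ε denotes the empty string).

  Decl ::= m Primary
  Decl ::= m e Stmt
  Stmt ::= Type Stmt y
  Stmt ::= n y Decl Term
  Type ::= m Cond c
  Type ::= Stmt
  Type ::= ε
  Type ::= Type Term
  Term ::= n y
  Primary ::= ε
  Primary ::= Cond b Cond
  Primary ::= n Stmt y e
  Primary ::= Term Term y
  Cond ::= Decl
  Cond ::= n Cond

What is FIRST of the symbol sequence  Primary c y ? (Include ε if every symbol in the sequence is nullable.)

Add FIRST(Primary)\{ε} = { m, n }; Primary is nullable, continue.
c is a terminal; add {c} and stop.

{ c, m, n }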